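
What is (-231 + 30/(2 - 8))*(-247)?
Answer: 58292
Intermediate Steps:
(-231 + 30/(2 - 8))*(-247) = (-231 + 30/(-6))*(-247) = (-231 - ⅙*30)*(-247) = (-231 - 5)*(-247) = -236*(-247) = 58292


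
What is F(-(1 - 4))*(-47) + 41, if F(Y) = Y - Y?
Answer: 41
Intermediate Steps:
F(Y) = 0
F(-(1 - 4))*(-47) + 41 = 0*(-47) + 41 = 0 + 41 = 41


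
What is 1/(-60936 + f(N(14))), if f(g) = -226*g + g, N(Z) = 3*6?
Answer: -1/64986 ≈ -1.5388e-5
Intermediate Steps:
N(Z) = 18
f(g) = -225*g
1/(-60936 + f(N(14))) = 1/(-60936 - 225*18) = 1/(-60936 - 4050) = 1/(-64986) = -1/64986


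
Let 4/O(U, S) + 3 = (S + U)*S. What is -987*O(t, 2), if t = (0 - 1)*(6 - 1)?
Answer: 1316/3 ≈ 438.67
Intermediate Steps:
t = -5 (t = -1*5 = -5)
O(U, S) = 4/(-3 + S*(S + U)) (O(U, S) = 4/(-3 + (S + U)*S) = 4/(-3 + S*(S + U)))
-987*O(t, 2) = -3948/(-3 + 2² + 2*(-5)) = -3948/(-3 + 4 - 10) = -3948/(-9) = -3948*(-1)/9 = -987*(-4/9) = 1316/3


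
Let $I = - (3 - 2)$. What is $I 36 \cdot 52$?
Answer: $-1872$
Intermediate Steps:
$I = -1$ ($I = \left(-1\right) 1 = -1$)
$I 36 \cdot 52 = \left(-1\right) 36 \cdot 52 = \left(-36\right) 52 = -1872$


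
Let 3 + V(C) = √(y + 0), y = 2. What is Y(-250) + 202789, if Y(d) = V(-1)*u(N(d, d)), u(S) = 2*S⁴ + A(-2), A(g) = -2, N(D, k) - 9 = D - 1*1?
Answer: -20578249781 + 6859484190*√2 ≈ -1.0877e+10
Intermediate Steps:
N(D, k) = 8 + D (N(D, k) = 9 + (D - 1*1) = 9 + (D - 1) = 9 + (-1 + D) = 8 + D)
V(C) = -3 + √2 (V(C) = -3 + √(2 + 0) = -3 + √2)
u(S) = -2 + 2*S⁴ (u(S) = 2*S⁴ - 2 = -2 + 2*S⁴)
Y(d) = (-3 + √2)*(-2 + 2*(8 + d)⁴)
Y(-250) + 202789 = -2*(-1 + (8 - 250)⁴)*(3 - √2) + 202789 = -2*(-1 + (-242)⁴)*(3 - √2) + 202789 = -2*(-1 + 3429742096)*(3 - √2) + 202789 = -2*3429742095*(3 - √2) + 202789 = (-20578452570 + 6859484190*√2) + 202789 = -20578249781 + 6859484190*√2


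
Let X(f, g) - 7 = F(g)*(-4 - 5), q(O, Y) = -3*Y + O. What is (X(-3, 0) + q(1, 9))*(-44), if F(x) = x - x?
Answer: 836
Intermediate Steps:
q(O, Y) = O - 3*Y
F(x) = 0
X(f, g) = 7 (X(f, g) = 7 + 0*(-4 - 5) = 7 + 0*(-9) = 7 + 0 = 7)
(X(-3, 0) + q(1, 9))*(-44) = (7 + (1 - 3*9))*(-44) = (7 + (1 - 27))*(-44) = (7 - 26)*(-44) = -19*(-44) = 836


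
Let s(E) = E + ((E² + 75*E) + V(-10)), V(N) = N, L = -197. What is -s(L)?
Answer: -23827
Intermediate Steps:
s(E) = -10 + E² + 76*E (s(E) = E + ((E² + 75*E) - 10) = E + (-10 + E² + 75*E) = -10 + E² + 76*E)
-s(L) = -(-10 + (-197)² + 76*(-197)) = -(-10 + 38809 - 14972) = -1*23827 = -23827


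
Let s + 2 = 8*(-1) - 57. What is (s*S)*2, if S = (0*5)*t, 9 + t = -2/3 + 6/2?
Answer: 0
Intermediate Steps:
s = -67 (s = -2 + (8*(-1) - 57) = -2 + (-8 - 57) = -2 - 65 = -67)
t = -20/3 (t = -9 + (-2/3 + 6/2) = -9 + (-2*⅓ + 6*(½)) = -9 + (-⅔ + 3) = -9 + 7/3 = -20/3 ≈ -6.6667)
S = 0 (S = (0*5)*(-20/3) = 0*(-20/3) = 0)
(s*S)*2 = -67*0*2 = 0*2 = 0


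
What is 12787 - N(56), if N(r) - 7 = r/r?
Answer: 12779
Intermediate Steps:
N(r) = 8 (N(r) = 7 + r/r = 7 + 1 = 8)
12787 - N(56) = 12787 - 1*8 = 12787 - 8 = 12779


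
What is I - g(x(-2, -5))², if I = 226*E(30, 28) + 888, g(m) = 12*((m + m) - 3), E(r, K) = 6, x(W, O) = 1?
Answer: 2100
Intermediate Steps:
g(m) = -36 + 24*m (g(m) = 12*(2*m - 3) = 12*(-3 + 2*m) = -36 + 24*m)
I = 2244 (I = 226*6 + 888 = 1356 + 888 = 2244)
I - g(x(-2, -5))² = 2244 - (-36 + 24*1)² = 2244 - (-36 + 24)² = 2244 - 1*(-12)² = 2244 - 1*144 = 2244 - 144 = 2100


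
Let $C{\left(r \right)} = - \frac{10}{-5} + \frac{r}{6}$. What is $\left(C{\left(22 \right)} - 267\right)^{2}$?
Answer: $\frac{614656}{9} \approx 68295.0$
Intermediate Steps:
$C{\left(r \right)} = 2 + \frac{r}{6}$ ($C{\left(r \right)} = \left(-10\right) \left(- \frac{1}{5}\right) + r \frac{1}{6} = 2 + \frac{r}{6}$)
$\left(C{\left(22 \right)} - 267\right)^{2} = \left(\left(2 + \frac{1}{6} \cdot 22\right) - 267\right)^{2} = \left(\left(2 + \frac{11}{3}\right) - 267\right)^{2} = \left(\frac{17}{3} - 267\right)^{2} = \left(- \frac{784}{3}\right)^{2} = \frac{614656}{9}$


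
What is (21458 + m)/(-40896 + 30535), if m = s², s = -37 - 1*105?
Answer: -41622/10361 ≈ -4.0172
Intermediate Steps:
s = -142 (s = -37 - 105 = -142)
m = 20164 (m = (-142)² = 20164)
(21458 + m)/(-40896 + 30535) = (21458 + 20164)/(-40896 + 30535) = 41622/(-10361) = 41622*(-1/10361) = -41622/10361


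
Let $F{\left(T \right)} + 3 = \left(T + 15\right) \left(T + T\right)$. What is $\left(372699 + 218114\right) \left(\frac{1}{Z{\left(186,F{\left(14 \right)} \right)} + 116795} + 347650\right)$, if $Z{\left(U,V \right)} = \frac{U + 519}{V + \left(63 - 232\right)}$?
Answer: $\frac{3070651950635318514}{14949901} \approx 2.054 \cdot 10^{11}$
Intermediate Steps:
$F{\left(T \right)} = -3 + 2 T \left(15 + T\right)$ ($F{\left(T \right)} = -3 + \left(T + 15\right) \left(T + T\right) = -3 + \left(15 + T\right) 2 T = -3 + 2 T \left(15 + T\right)$)
$Z{\left(U,V \right)} = \frac{519 + U}{-169 + V}$ ($Z{\left(U,V \right)} = \frac{519 + U}{V + \left(63 - 232\right)} = \frac{519 + U}{V - 169} = \frac{519 + U}{-169 + V}$)
$\left(372699 + 218114\right) \left(\frac{1}{Z{\left(186,F{\left(14 \right)} \right)} + 116795} + 347650\right) = \left(372699 + 218114\right) \left(\frac{1}{\frac{519 + 186}{-169 + \left(-3 + 2 \cdot 14^{2} + 30 \cdot 14\right)} + 116795} + 347650\right) = 590813 \left(\frac{1}{\frac{1}{-169 + \left(-3 + 2 \cdot 196 + 420\right)} 705 + 116795} + 347650\right) = 590813 \left(\frac{1}{\frac{1}{-169 + \left(-3 + 392 + 420\right)} 705 + 116795} + 347650\right) = 590813 \left(\frac{1}{\frac{1}{-169 + 809} \cdot 705 + 116795} + 347650\right) = 590813 \left(\frac{1}{\frac{1}{640} \cdot 705 + 116795} + 347650\right) = 590813 \left(\frac{1}{\frac{141}{128} + 116795} + 347650\right) = 590813 \left(\frac{1}{\frac{14949901}{128}} + 347650\right) = 590813 \left(\frac{128}{14949901} + 347650\right) = 590813 \cdot \frac{5197333082778}{14949901} = \frac{3070651950635318514}{14949901}$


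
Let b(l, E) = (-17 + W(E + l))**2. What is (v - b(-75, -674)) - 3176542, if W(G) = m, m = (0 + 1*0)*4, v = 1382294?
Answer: -1794537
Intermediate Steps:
m = 0 (m = (0 + 0)*4 = 0*4 = 0)
W(G) = 0
b(l, E) = 289 (b(l, E) = (-17 + 0)**2 = (-17)**2 = 289)
(v - b(-75, -674)) - 3176542 = (1382294 - 1*289) - 3176542 = (1382294 - 289) - 3176542 = 1382005 - 3176542 = -1794537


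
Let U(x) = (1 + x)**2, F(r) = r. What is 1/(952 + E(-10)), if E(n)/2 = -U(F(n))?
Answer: 1/790 ≈ 0.0012658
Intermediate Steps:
E(n) = -2*(1 + n)**2 (E(n) = 2*(-(1 + n)**2) = -2*(1 + n)**2)
1/(952 + E(-10)) = 1/(952 - 2*(1 - 10)**2) = 1/(952 - 2*(-9)**2) = 1/(952 - 2*81) = 1/(952 - 162) = 1/790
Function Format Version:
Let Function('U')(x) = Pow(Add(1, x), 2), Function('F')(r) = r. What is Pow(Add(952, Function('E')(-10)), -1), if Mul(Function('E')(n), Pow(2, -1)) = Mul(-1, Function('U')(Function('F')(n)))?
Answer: Rational(1, 790) ≈ 0.0012658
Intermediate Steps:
Function('E')(n) = Mul(-2, Pow(Add(1, n), 2)) (Function('E')(n) = Mul(2, Mul(-1, Pow(Add(1, n), 2))) = Mul(-2, Pow(Add(1, n), 2)))
Pow(Add(952, Function('E')(-10)), -1) = Pow(Add(952, Mul(-2, Pow(Add(1, -10), 2))), -1) = Pow(Add(952, Mul(-2, Pow(-9, 2))), -1) = Pow(Add(952, Mul(-2, 81)), -1) = Pow(Add(952, -162), -1) = Pow(790, -1) = Rational(1, 790)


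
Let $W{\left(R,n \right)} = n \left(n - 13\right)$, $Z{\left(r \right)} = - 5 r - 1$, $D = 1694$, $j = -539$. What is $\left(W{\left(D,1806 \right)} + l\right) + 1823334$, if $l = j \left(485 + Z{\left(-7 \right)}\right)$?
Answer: $4781751$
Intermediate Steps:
$Z{\left(r \right)} = -1 - 5 r$
$l = -279741$ ($l = - 539 \left(485 - -34\right) = - 539 \left(485 + \left(-1 + 35\right)\right) = - 539 \left(485 + 34\right) = \left(-539\right) 519 = -279741$)
$W{\left(R,n \right)} = n \left(-13 + n\right)$
$\left(W{\left(D,1806 \right)} + l\right) + 1823334 = \left(1806 \left(-13 + 1806\right) - 279741\right) + 1823334 = \left(1806 \cdot 1793 - 279741\right) + 1823334 = \left(3238158 - 279741\right) + 1823334 = 2958417 + 1823334 = 4781751$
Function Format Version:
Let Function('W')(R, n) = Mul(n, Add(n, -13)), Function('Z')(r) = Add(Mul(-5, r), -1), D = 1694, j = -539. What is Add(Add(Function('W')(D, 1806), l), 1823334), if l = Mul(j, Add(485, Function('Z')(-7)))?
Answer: 4781751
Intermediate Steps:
Function('Z')(r) = Add(-1, Mul(-5, r))
l = -279741 (l = Mul(-539, Add(485, Add(-1, Mul(-5, -7)))) = Mul(-539, Add(485, Add(-1, 35))) = Mul(-539, Add(485, 34)) = Mul(-539, 519) = -279741)
Function('W')(R, n) = Mul(n, Add(-13, n))
Add(Add(Function('W')(D, 1806), l), 1823334) = Add(Add(Mul(1806, Add(-13, 1806)), -279741), 1823334) = Add(Add(Mul(1806, 1793), -279741), 1823334) = Add(Add(3238158, -279741), 1823334) = Add(2958417, 1823334) = 4781751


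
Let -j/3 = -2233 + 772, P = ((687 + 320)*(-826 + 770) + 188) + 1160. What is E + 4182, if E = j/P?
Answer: 25576625/6116 ≈ 4181.9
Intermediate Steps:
P = -55044 (P = (1007*(-56) + 188) + 1160 = (-56392 + 188) + 1160 = -56204 + 1160 = -55044)
j = 4383 (j = -3*(-2233 + 772) = -3*(-1461) = 4383)
E = -487/6116 (E = 4383/(-55044) = 4383*(-1/55044) = -487/6116 ≈ -0.079627)
E + 4182 = -487/6116 + 4182 = 25576625/6116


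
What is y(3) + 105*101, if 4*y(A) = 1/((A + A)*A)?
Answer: 763561/72 ≈ 10605.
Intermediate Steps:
y(A) = 1/(8*A²) (y(A) = (1/((A + A)*A))/4 = (1/(((2*A))*A))/4 = ((1/(2*A))/A)/4 = (1/(2*A²))/4 = 1/(8*A²))
y(3) + 105*101 = (⅛)/3² + 105*101 = (⅛)*(⅑) + 10605 = 1/72 + 10605 = 763561/72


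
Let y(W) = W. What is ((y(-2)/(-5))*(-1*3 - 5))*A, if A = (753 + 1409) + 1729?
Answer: -62256/5 ≈ -12451.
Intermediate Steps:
A = 3891 (A = 2162 + 1729 = 3891)
((y(-2)/(-5))*(-1*3 - 5))*A = ((-2/(-5))*(-1*3 - 5))*3891 = ((-2*(-⅕))*(-3 - 5))*3891 = ((⅖)*(-8))*3891 = -16/5*3891 = -62256/5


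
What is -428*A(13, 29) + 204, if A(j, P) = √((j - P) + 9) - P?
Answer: 12616 - 428*I*√7 ≈ 12616.0 - 1132.4*I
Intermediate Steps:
A(j, P) = √(9 + j - P) - P
-428*A(13, 29) + 204 = -428*(√(9 + 13 - 1*29) - 1*29) + 204 = -428*(√(9 + 13 - 29) - 29) + 204 = -428*(√(-7) - 29) + 204 = -428*(I*√7 - 29) + 204 = -428*(-29 + I*√7) + 204 = (12412 - 428*I*√7) + 204 = 12616 - 428*I*√7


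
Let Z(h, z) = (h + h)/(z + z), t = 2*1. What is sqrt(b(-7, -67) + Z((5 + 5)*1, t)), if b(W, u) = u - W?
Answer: I*sqrt(55) ≈ 7.4162*I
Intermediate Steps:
t = 2
Z(h, z) = h/z (Z(h, z) = (2*h)/((2*z)) = (2*h)*(1/(2*z)) = h/z)
sqrt(b(-7, -67) + Z((5 + 5)*1, t)) = sqrt((-67 - 1*(-7)) + ((5 + 5)*1)/2) = sqrt((-67 + 7) + (10*1)*(1/2)) = sqrt(-60 + 10*(1/2)) = sqrt(-60 + 5) = sqrt(-55) = I*sqrt(55)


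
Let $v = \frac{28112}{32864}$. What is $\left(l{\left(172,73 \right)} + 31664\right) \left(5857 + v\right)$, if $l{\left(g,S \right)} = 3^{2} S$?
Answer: $\frac{388887403235}{2054} \approx 1.8933 \cdot 10^{8}$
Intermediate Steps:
$l{\left(g,S \right)} = 9 S$
$v = \frac{1757}{2054}$ ($v = 28112 \cdot \frac{1}{32864} = \frac{1757}{2054} \approx 0.8554$)
$\left(l{\left(172,73 \right)} + 31664\right) \left(5857 + v\right) = \left(9 \cdot 73 + 31664\right) \left(5857 + \frac{1757}{2054}\right) = \left(657 + 31664\right) \frac{12032035}{2054} = 32321 \cdot \frac{12032035}{2054} = \frac{388887403235}{2054}$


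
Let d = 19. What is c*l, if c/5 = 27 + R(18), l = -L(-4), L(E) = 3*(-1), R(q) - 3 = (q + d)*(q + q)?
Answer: 20430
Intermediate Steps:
R(q) = 3 + 2*q*(19 + q) (R(q) = 3 + (q + 19)*(q + q) = 3 + (19 + q)*(2*q) = 3 + 2*q*(19 + q))
L(E) = -3
l = 3 (l = -1*(-3) = 3)
c = 6810 (c = 5*(27 + (3 + 2*18**2 + 38*18)) = 5*(27 + (3 + 2*324 + 684)) = 5*(27 + (3 + 648 + 684)) = 5*(27 + 1335) = 5*1362 = 6810)
c*l = 6810*3 = 20430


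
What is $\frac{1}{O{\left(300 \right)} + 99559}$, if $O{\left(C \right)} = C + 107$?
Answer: $\frac{1}{99966} \approx 1.0003 \cdot 10^{-5}$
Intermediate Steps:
$O{\left(C \right)} = 107 + C$
$\frac{1}{O{\left(300 \right)} + 99559} = \frac{1}{\left(107 + 300\right) + 99559} = \frac{1}{407 + 99559} = \frac{1}{99966}$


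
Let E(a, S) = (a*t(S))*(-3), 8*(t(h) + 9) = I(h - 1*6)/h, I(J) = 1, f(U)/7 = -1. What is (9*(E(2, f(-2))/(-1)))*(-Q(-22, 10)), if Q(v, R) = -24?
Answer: -81810/7 ≈ -11687.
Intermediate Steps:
f(U) = -7 (f(U) = 7*(-1) = -7)
t(h) = -9 + 1/(8*h) (t(h) = -9 + (1/h)/8 = -9 + 1/(8*h))
E(a, S) = -3*a*(-9 + 1/(8*S)) (E(a, S) = (a*(-9 + 1/(8*S)))*(-3) = -3*a*(-9 + 1/(8*S)))
(9*(E(2, f(-2))/(-1)))*(-Q(-22, 10)) = (9*((27*2 - 3/8*2/(-7))/(-1)))*(-1*(-24)) = (9*((54 - 3/8*2*(-⅐))*(-1)))*24 = (9*((54 + 3/28)*(-1)))*24 = (9*((1515/28)*(-1)))*24 = (9*(-1515/28))*24 = -13635/28*24 = -81810/7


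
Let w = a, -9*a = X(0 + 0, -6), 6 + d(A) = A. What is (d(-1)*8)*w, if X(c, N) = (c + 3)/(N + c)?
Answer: -28/9 ≈ -3.1111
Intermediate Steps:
d(A) = -6 + A
X(c, N) = (3 + c)/(N + c)
a = 1/18 (a = -(3 + (0 + 0))/(9*(-6 + (0 + 0))) = -(3 + 0)/(9*(-6 + 0)) = -3/(9*(-6)) = -(-1)*3/54 = -1/9*(-1/2) = 1/18 ≈ 0.055556)
w = 1/18 ≈ 0.055556
(d(-1)*8)*w = ((-6 - 1)*8)*(1/18) = -7*8*(1/18) = -56*1/18 = -28/9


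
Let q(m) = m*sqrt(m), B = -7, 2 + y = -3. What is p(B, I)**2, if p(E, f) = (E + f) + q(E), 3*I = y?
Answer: -2411/9 + 364*I*sqrt(7)/3 ≈ -267.89 + 321.02*I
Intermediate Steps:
y = -5 (y = -2 - 3 = -5)
I = -5/3 (I = (1/3)*(-5) = -5/3 ≈ -1.6667)
q(m) = m**(3/2)
p(E, f) = E + f + E**(3/2) (p(E, f) = (E + f) + E**(3/2) = E + f + E**(3/2))
p(B, I)**2 = (-7 - 5/3 + (-7)**(3/2))**2 = (-7 - 5/3 - 7*I*sqrt(7))**2 = (-26/3 - 7*I*sqrt(7))**2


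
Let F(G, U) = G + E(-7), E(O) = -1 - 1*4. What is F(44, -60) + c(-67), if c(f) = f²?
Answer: 4528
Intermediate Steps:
E(O) = -5 (E(O) = -1 - 4 = -5)
F(G, U) = -5 + G (F(G, U) = G - 5 = -5 + G)
F(44, -60) + c(-67) = (-5 + 44) + (-67)² = 39 + 4489 = 4528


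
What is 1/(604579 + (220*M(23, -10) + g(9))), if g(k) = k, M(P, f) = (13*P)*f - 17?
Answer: -1/56952 ≈ -1.7559e-5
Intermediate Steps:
M(P, f) = -17 + 13*P*f (M(P, f) = 13*P*f - 17 = -17 + 13*P*f)
1/(604579 + (220*M(23, -10) + g(9))) = 1/(604579 + (220*(-17 + 13*23*(-10)) + 9)) = 1/(604579 + (220*(-17 - 2990) + 9)) = 1/(604579 + (220*(-3007) + 9)) = 1/(604579 + (-661540 + 9)) = 1/(604579 - 661531) = 1/(-56952) = -1/56952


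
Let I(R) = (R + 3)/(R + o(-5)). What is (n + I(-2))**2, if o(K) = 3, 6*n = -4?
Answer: 1/9 ≈ 0.11111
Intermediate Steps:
n = -2/3 (n = (1/6)*(-4) = -2/3 ≈ -0.66667)
I(R) = 1 (I(R) = (R + 3)/(R + 3) = (3 + R)/(3 + R) = 1)
(n + I(-2))**2 = (-2/3 + 1)**2 = (1/3)**2 = 1/9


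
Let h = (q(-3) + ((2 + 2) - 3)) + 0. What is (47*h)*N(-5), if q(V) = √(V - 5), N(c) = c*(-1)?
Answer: 235 + 470*I*√2 ≈ 235.0 + 664.68*I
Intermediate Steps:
N(c) = -c
q(V) = √(-5 + V)
h = 1 + 2*I*√2 (h = (√(-5 - 3) + ((2 + 2) - 3)) + 0 = (√(-8) + (4 - 3)) + 0 = (2*I*√2 + 1) + 0 = (1 + 2*I*√2) + 0 = 1 + 2*I*√2 ≈ 1.0 + 2.8284*I)
(47*h)*N(-5) = (47*(1 + 2*I*√2))*(-1*(-5)) = (47 + 94*I*√2)*5 = 235 + 470*I*√2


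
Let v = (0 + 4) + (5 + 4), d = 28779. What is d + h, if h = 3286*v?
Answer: 71497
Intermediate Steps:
v = 13 (v = 4 + 9 = 13)
h = 42718 (h = 3286*13 = 42718)
d + h = 28779 + 42718 = 71497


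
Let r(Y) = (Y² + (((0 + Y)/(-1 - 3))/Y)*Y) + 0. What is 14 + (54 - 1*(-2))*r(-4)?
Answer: 966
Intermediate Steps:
r(Y) = Y² - Y/4 (r(Y) = (Y² + ((Y/(-4))/Y)*Y) + 0 = (Y² + ((Y*(-¼))/Y)*Y) + 0 = (Y² + ((-Y/4)/Y)*Y) + 0 = (Y² - Y/4) + 0 = Y² - Y/4)
14 + (54 - 1*(-2))*r(-4) = 14 + (54 - 1*(-2))*(-4*(-¼ - 4)) = 14 + (54 + 2)*(-4*(-17/4)) = 14 + 56*17 = 14 + 952 = 966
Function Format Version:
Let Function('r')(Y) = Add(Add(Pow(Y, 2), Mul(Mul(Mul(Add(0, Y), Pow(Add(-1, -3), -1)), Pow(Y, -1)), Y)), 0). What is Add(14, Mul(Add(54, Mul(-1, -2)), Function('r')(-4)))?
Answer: 966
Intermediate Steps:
Function('r')(Y) = Add(Pow(Y, 2), Mul(Rational(-1, 4), Y)) (Function('r')(Y) = Add(Add(Pow(Y, 2), Mul(Mul(Mul(Y, Pow(-4, -1)), Pow(Y, -1)), Y)), 0) = Add(Add(Pow(Y, 2), Mul(Mul(Mul(Y, Rational(-1, 4)), Pow(Y, -1)), Y)), 0) = Add(Add(Pow(Y, 2), Mul(Mul(Mul(Rational(-1, 4), Y), Pow(Y, -1)), Y)), 0) = Add(Add(Pow(Y, 2), Mul(Rational(-1, 4), Y)), 0) = Add(Pow(Y, 2), Mul(Rational(-1, 4), Y)))
Add(14, Mul(Add(54, Mul(-1, -2)), Function('r')(-4))) = Add(14, Mul(Add(54, Mul(-1, -2)), Mul(-4, Add(Rational(-1, 4), -4)))) = Add(14, Mul(Add(54, 2), Mul(-4, Rational(-17, 4)))) = Add(14, Mul(56, 17)) = Add(14, 952) = 966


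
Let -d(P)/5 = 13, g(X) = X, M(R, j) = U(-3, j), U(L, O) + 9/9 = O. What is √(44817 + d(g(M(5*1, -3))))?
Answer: 4*√2797 ≈ 211.55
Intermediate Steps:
U(L, O) = -1 + O
M(R, j) = -1 + j
d(P) = -65 (d(P) = -5*13 = -65)
√(44817 + d(g(M(5*1, -3)))) = √(44817 - 65) = √44752 = 4*√2797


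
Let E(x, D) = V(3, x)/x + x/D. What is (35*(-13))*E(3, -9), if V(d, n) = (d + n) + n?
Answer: -3640/3 ≈ -1213.3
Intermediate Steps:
V(d, n) = d + 2*n
E(x, D) = x/D + (3 + 2*x)/x (E(x, D) = (3 + 2*x)/x + x/D = x/D + (3 + 2*x)/x)
(35*(-13))*E(3, -9) = (35*(-13))*(2 + 3/3 + 3/(-9)) = -455*(2 + 3*(⅓) + 3*(-⅑)) = -455*(2 + 1 - ⅓) = -455*8/3 = -3640/3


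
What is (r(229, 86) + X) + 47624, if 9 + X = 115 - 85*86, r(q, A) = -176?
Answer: 40244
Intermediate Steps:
X = -7204 (X = -9 + (115 - 85*86) = -9 + (115 - 7310) = -9 - 7195 = -7204)
(r(229, 86) + X) + 47624 = (-176 - 7204) + 47624 = -7380 + 47624 = 40244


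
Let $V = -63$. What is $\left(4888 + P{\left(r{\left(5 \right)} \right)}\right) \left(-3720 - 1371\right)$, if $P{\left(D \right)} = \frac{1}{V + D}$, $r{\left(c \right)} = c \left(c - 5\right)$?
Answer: $- \frac{522579271}{21} \approx -2.4885 \cdot 10^{7}$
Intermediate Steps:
$r{\left(c \right)} = c \left(-5 + c\right)$
$P{\left(D \right)} = \frac{1}{-63 + D}$
$\left(4888 + P{\left(r{\left(5 \right)} \right)}\right) \left(-3720 - 1371\right) = \left(4888 + \frac{1}{-63 + 5 \left(-5 + 5\right)}\right) \left(-3720 - 1371\right) = \left(4888 + \frac{1}{-63 + 5 \cdot 0}\right) \left(-5091\right) = \left(4888 + \frac{1}{-63 + 0}\right) \left(-5091\right) = \left(4888 + \frac{1}{-63}\right) \left(-5091\right) = \left(4888 - \frac{1}{63}\right) \left(-5091\right) = \frac{307943}{63} \left(-5091\right) = - \frac{522579271}{21}$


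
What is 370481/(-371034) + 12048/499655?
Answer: -180642466423/185388993270 ≈ -0.97440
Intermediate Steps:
370481/(-371034) + 12048/499655 = 370481*(-1/371034) + 12048*(1/499655) = -370481/371034 + 12048/499655 = -180642466423/185388993270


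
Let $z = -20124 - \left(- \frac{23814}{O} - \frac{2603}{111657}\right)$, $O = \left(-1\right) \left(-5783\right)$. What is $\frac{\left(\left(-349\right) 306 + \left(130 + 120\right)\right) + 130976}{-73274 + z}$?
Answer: $- \frac{15776046114192}{60305575577591} \approx -0.2616$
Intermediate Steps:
$O = 5783$
$z = - \frac{12991642908497}{645712431}$ ($z = -20124 - \left(- \frac{23814}{5783} - \frac{2603}{111657}\right) = -20124 - - \frac{2674052947}{645712431} = -20124 + \frac{2674052947}{645712431} = - \frac{12991642908497}{645712431} \approx -20120.0$)
$\frac{\left(\left(-349\right) 306 + \left(130 + 120\right)\right) + 130976}{-73274 + z} = \frac{\left(\left(-349\right) 306 + \left(130 + 120\right)\right) + 130976}{-73274 - \frac{12991642908497}{645712431}} = \frac{\left(-106794 + 250\right) + 130976}{- \frac{60305575577591}{645712431}} = \left(-106544 + 130976\right) \left(- \frac{645712431}{60305575577591}\right) = 24432 \left(- \frac{645712431}{60305575577591}\right) = - \frac{15776046114192}{60305575577591}$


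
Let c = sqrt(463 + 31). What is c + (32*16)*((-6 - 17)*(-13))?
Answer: 153088 + sqrt(494) ≈ 1.5311e+5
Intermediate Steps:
c = sqrt(494) ≈ 22.226
c + (32*16)*((-6 - 17)*(-13)) = sqrt(494) + (32*16)*((-6 - 17)*(-13)) = sqrt(494) + 512*(-23*(-13)) = sqrt(494) + 512*299 = sqrt(494) + 153088 = 153088 + sqrt(494)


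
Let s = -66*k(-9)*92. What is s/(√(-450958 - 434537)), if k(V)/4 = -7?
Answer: -56672*I*√885495/295165 ≈ -180.67*I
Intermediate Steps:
k(V) = -28 (k(V) = 4*(-7) = -28)
s = 170016 (s = -66*(-28)*92 = 1848*92 = 170016)
s/(√(-450958 - 434537)) = 170016/(√(-450958 - 434537)) = 170016/(√(-885495)) = 170016/((I*√885495)) = 170016*(-I*√885495/885495) = -56672*I*√885495/295165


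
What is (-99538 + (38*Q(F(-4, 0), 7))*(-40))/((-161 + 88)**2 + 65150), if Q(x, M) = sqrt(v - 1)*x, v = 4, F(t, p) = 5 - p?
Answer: -99538/70479 - 7600*sqrt(3)/70479 ≈ -1.5991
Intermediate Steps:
Q(x, M) = x*sqrt(3) (Q(x, M) = sqrt(4 - 1)*x = sqrt(3)*x = x*sqrt(3))
(-99538 + (38*Q(F(-4, 0), 7))*(-40))/((-161 + 88)**2 + 65150) = (-99538 + (38*((5 - 1*0)*sqrt(3)))*(-40))/((-161 + 88)**2 + 65150) = (-99538 + (38*((5 + 0)*sqrt(3)))*(-40))/((-73)**2 + 65150) = (-99538 + (38*(5*sqrt(3)))*(-40))/(5329 + 65150) = (-99538 + (190*sqrt(3))*(-40))/70479 = (-99538 - 7600*sqrt(3))*(1/70479) = -99538/70479 - 7600*sqrt(3)/70479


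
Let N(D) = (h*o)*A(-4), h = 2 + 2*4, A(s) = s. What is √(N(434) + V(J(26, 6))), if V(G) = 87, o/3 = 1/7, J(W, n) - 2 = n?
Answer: √3423/7 ≈ 8.3581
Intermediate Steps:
J(W, n) = 2 + n
o = 3/7 ≈ 0.42857
h = 10 (h = 2 + 8 = 10)
N(D) = -120/7 (N(D) = (10*(3/7))*(-4) = (30/7)*(-4) = -120/7)
√(N(434) + V(J(26, 6))) = √(-120/7 + 87) = √(489/7) = √3423/7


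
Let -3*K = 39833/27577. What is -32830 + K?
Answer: -2716098563/82731 ≈ -32831.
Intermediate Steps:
K = -39833/82731 (K = -39833/(3*27577) = -1/3*39833/27577 = -39833/82731 ≈ -0.48148)
-32830 + K = -32830 - 39833/82731 = -2716098563/82731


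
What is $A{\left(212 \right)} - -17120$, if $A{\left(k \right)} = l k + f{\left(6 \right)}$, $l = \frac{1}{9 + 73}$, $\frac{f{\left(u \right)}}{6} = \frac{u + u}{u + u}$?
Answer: $\frac{702272}{41} \approx 17129.0$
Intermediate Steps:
$f{\left(u \right)} = 6$ ($f{\left(u \right)} = 6 \frac{u + u}{u + u} = 6 \frac{2 u}{2 u} = 6 \cdot 2 u \frac{1}{2 u} = 6 \cdot 1 = 6$)
$l = \frac{1}{82} \approx 0.012195$
$A{\left(k \right)} = 6 + \frac{k}{82}$ ($A{\left(k \right)} = \frac{k}{82} + 6 = 6 + \frac{k}{82}$)
$A{\left(212 \right)} - -17120 = \left(6 + \frac{1}{82} \cdot 212\right) - -17120 = \left(6 + \frac{106}{41}\right) + 17120 = \frac{352}{41} + 17120 = \frac{702272}{41}$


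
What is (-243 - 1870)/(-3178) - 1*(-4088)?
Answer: 12993777/3178 ≈ 4088.7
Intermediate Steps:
(-243 - 1870)/(-3178) - 1*(-4088) = -2113*(-1/3178) + 4088 = 2113/3178 + 4088 = 12993777/3178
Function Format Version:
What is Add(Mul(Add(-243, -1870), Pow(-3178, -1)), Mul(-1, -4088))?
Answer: Rational(12993777, 3178) ≈ 4088.7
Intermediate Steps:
Add(Mul(Add(-243, -1870), Pow(-3178, -1)), Mul(-1, -4088)) = Add(Mul(-2113, Rational(-1, 3178)), 4088) = Add(Rational(2113, 3178), 4088) = Rational(12993777, 3178)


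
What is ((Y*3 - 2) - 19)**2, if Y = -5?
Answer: 1296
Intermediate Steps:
((Y*3 - 2) - 19)**2 = ((-5*3 - 2) - 19)**2 = ((-15 - 2) - 19)**2 = (-17 - 19)**2 = (-36)**2 = 1296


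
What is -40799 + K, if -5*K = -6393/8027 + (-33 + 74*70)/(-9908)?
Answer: -16223926949607/397657580 ≈ -40799.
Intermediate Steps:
K = 104656813/397657580 (K = -(-6393/8027 + (-33 + 74*70)/(-9908))/5 = -(-6393*1/8027 + (-33 + 5180)*(-1/9908))/5 = -(-6393/8027 + 5147*(-1/9908))/5 = -(-6393/8027 - 5147/9908)/5 = -⅕*(-104656813/79531516) = 104656813/397657580 ≈ 0.26318)
-40799 + K = -40799 + 104656813/397657580 = -16223926949607/397657580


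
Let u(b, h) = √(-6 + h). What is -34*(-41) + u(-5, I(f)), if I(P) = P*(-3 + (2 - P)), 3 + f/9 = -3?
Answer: 1394 + 2*I*√717 ≈ 1394.0 + 53.554*I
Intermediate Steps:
f = -54 (f = -27 + 9*(-3) = -27 - 27 = -54)
I(P) = P*(-1 - P)
-34*(-41) + u(-5, I(f)) = -34*(-41) + √(-6 - 1*(-54)*(1 - 54)) = 1394 + √(-6 - 1*(-54)*(-53)) = 1394 + √(-6 - 2862) = 1394 + √(-2868) = 1394 + 2*I*√717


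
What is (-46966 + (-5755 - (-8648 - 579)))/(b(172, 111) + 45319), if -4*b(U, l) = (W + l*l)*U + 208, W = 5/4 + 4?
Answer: 5272/58759 ≈ 0.089722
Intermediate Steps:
W = 21/4 (W = (1/4)*5 + 4 = 5/4 + 4 = 21/4 ≈ 5.2500)
b(U, l) = -52 - U*(21/4 + l**2)/4 (b(U, l) = -((21/4 + l*l)*U + 208)/4 = -((21/4 + l**2)*U + 208)/4 = -(U*(21/4 + l**2) + 208)/4 = -(208 + U*(21/4 + l**2))/4 = -52 - U*(21/4 + l**2)/4)
(-46966 + (-5755 - (-8648 - 579)))/(b(172, 111) + 45319) = (-46966 + (-5755 - (-8648 - 579)))/((-52 - 21/16*172 - 1/4*172*111**2) + 45319) = (-46966 + (-5755 - 1*(-9227)))/((-52 - 903/4 - 1/4*172*12321) + 45319) = (-46966 + (-5755 + 9227))/((-52 - 903/4 - 529803) + 45319) = (-46966 + 3472)/(-2120323/4 + 45319) = -43494/(-1939047/4) = -43494*(-4/1939047) = 5272/58759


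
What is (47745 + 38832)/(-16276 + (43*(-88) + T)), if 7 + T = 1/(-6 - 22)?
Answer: -2424156/561877 ≈ -4.3144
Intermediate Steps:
T = -197/28 (T = -7 + 1/(-6 - 22) = -7 + 1/(-28) = -7 - 1/28 = -197/28 ≈ -7.0357)
(47745 + 38832)/(-16276 + (43*(-88) + T)) = (47745 + 38832)/(-16276 + (43*(-88) - 197/28)) = 86577/(-16276 + (-3784 - 197/28)) = 86577/(-16276 - 106149/28) = 86577/(-561877/28) = 86577*(-28/561877) = -2424156/561877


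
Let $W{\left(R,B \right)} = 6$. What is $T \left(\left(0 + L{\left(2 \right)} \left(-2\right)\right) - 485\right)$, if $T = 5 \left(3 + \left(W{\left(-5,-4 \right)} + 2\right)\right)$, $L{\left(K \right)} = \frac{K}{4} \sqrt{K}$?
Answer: $-26675 - 55 \sqrt{2} \approx -26753.0$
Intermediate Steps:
$L{\left(K \right)} = \frac{K^{\frac{3}{2}}}{4}$ ($L{\left(K \right)} = K \frac{1}{4} \sqrt{K} = \frac{K}{4} \sqrt{K} = \frac{K^{\frac{3}{2}}}{4}$)
$T = 55$ ($T = 5 \left(3 + \left(6 + 2\right)\right) = 5 \left(3 + 8\right) = 5 \cdot 11 = 55$)
$T \left(\left(0 + L{\left(2 \right)} \left(-2\right)\right) - 485\right) = 55 \left(\left(0 + \frac{2^{\frac{3}{2}}}{4} \left(-2\right)\right) - 485\right) = 55 \left(\left(0 + \frac{2 \sqrt{2}}{4} \left(-2\right)\right) - 485\right) = 55 \left(\left(0 + \frac{\sqrt{2}}{2} \left(-2\right)\right) - 485\right) = 55 \left(\left(0 - \sqrt{2}\right) - 485\right) = 55 \left(- \sqrt{2} - 485\right) = 55 \left(-485 - \sqrt{2}\right) = -26675 - 55 \sqrt{2}$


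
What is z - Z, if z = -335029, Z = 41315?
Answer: -376344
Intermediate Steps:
z - Z = -335029 - 1*41315 = -335029 - 41315 = -376344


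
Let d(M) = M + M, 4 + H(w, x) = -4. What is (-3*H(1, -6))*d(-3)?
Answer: -144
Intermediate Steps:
H(w, x) = -8 (H(w, x) = -4 - 4 = -8)
d(M) = 2*M
(-3*H(1, -6))*d(-3) = (-3*(-8))*(2*(-3)) = 24*(-6) = -144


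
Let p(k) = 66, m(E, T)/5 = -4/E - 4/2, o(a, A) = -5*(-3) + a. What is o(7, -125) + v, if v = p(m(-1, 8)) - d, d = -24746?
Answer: 24834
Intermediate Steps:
o(a, A) = 15 + a
m(E, T) = -10 - 20/E (m(E, T) = 5*(-4/E - 4/2) = 5*(-4/E - 4*½) = 5*(-4/E - 2) = 5*(-2 - 4/E) = -10 - 20/E)
v = 24812 (v = 66 - 1*(-24746) = 66 + 24746 = 24812)
o(7, -125) + v = (15 + 7) + 24812 = 22 + 24812 = 24834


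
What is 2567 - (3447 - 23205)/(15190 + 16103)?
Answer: 26782963/10431 ≈ 2567.6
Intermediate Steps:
2567 - (3447 - 23205)/(15190 + 16103) = 2567 - (-19758)/31293 = 2567 - 1*(-6586/10431) = 2567 + 6586/10431 = 26782963/10431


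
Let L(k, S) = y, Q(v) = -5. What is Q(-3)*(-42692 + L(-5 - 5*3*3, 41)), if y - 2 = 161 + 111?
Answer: 212090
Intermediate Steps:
y = 274 (y = 2 + (161 + 111) = 2 + 272 = 274)
L(k, S) = 274
Q(-3)*(-42692 + L(-5 - 5*3*3, 41)) = -5*(-42692 + 274) = -5*(-42418) = 212090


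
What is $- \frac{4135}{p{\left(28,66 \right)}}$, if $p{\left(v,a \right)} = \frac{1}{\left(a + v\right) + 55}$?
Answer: $-616115$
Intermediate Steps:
$p{\left(v,a \right)} = \frac{1}{55 + a + v}$
$- \frac{4135}{p{\left(28,66 \right)}} = - \frac{4135}{\frac{1}{55 + 66 + 28}} = - \frac{4135}{\frac{1}{149}} = - 4135 \frac{1}{\frac{1}{149}} = \left(-4135\right) 149 = -616115$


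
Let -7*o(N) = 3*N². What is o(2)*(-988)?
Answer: 11856/7 ≈ 1693.7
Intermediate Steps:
o(N) = -3*N²/7
o(2)*(-988) = -3/7*2²*(-988) = -3/7*4*(-988) = -12/7*(-988) = 11856/7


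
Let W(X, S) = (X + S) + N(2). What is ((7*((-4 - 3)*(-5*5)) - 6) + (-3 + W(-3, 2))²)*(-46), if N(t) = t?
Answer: -56258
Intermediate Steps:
W(X, S) = 2 + S + X (W(X, S) = (X + S) + 2 = (S + X) + 2 = 2 + S + X)
((7*((-4 - 3)*(-5*5)) - 6) + (-3 + W(-3, 2))²)*(-46) = ((7*((-4 - 3)*(-5*5)) - 6) + (-3 + (2 + 2 - 3))²)*(-46) = ((7*(-7*(-25)) - 6) + (-3 + 1)²)*(-46) = ((7*175 - 6) + (-2)²)*(-46) = ((1225 - 6) + 4)*(-46) = (1219 + 4)*(-46) = 1223*(-46) = -56258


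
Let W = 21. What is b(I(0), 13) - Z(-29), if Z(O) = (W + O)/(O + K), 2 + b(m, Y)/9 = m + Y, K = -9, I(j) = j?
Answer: 1877/19 ≈ 98.789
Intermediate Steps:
b(m, Y) = -18 + 9*Y + 9*m (b(m, Y) = -18 + 9*(m + Y) = -18 + 9*(Y + m) = -18 + (9*Y + 9*m) = -18 + 9*Y + 9*m)
Z(O) = (21 + O)/(-9 + O) (Z(O) = (21 + O)/(O - 9) = (21 + O)/(-9 + O))
b(I(0), 13) - Z(-29) = (-18 + 9*13 + 9*0) - (21 - 29)/(-9 - 29) = (-18 + 117 + 0) - (-8)/(-38) = 99 - (-1)*(-8)/38 = 99 - 1*4/19 = 99 - 4/19 = 1877/19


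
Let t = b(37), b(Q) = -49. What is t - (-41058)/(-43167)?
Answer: -718747/14389 ≈ -49.951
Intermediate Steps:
t = -49
t - (-41058)/(-43167) = -49 - (-41058)/(-43167) = -49 - (-41058)*(-1)/43167 = -49 - 1*13686/14389 = -49 - 13686/14389 = -718747/14389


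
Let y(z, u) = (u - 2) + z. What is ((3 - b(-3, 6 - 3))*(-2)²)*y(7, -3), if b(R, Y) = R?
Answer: 48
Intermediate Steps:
y(z, u) = -2 + u + z (y(z, u) = (-2 + u) + z = -2 + u + z)
((3 - b(-3, 6 - 3))*(-2)²)*y(7, -3) = ((3 - 1*(-3))*(-2)²)*(-2 - 3 + 7) = ((3 + 3)*4)*2 = (6*4)*2 = 24*2 = 48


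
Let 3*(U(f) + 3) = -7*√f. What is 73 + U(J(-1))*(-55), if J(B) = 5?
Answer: 238 + 385*√5/3 ≈ 524.96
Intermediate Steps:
U(f) = -3 - 7*√f/3 (U(f) = -3 + (-7*√f)/3 = -3 - 7*√f/3)
73 + U(J(-1))*(-55) = 73 + (-3 - 7*√5/3)*(-55) = 73 + (165 + 385*√5/3) = 238 + 385*√5/3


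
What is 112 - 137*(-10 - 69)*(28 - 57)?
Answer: -313755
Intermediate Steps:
112 - 137*(-10 - 69)*(28 - 57) = 112 - (-10823)*(-29) = 112 - 137*2291 = 112 - 313867 = -313755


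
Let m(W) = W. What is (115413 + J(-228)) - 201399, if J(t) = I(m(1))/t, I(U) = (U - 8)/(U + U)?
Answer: -39209609/456 ≈ -85986.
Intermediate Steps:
I(U) = (-8 + U)/(2*U) (I(U) = (-8 + U)/((2*U)) = (-8 + U)*(1/(2*U)) = (-8 + U)/(2*U))
J(t) = -7/(2*t) (J(t) = ((1/2)*(-8 + 1)/1)/t = ((1/2)*1*(-7))/t = -7/(2*t))
(115413 + J(-228)) - 201399 = (115413 - 7/2/(-228)) - 201399 = (115413 - 7/2*(-1/228)) - 201399 = (115413 + 7/456) - 201399 = 52628335/456 - 201399 = -39209609/456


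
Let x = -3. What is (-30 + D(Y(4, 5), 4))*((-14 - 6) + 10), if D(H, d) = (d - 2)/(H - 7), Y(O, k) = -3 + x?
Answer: 3920/13 ≈ 301.54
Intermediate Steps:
Y(O, k) = -6 (Y(O, k) = -3 - 3 = -6)
D(H, d) = (-2 + d)/(-7 + H)
(-30 + D(Y(4, 5), 4))*((-14 - 6) + 10) = (-30 + (-2 + 4)/(-7 - 6))*((-14 - 6) + 10) = (-30 + 2/(-13))*(-20 + 10) = (-30 - 1/13*2)*(-10) = (-30 - 2/13)*(-10) = -392/13*(-10) = 3920/13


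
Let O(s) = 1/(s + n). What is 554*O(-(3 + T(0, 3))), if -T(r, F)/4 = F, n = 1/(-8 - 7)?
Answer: 4155/67 ≈ 62.015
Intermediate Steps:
n = -1/15 (n = 1/(-15) = -1/15 ≈ -0.066667)
T(r, F) = -4*F
O(s) = 1/(-1/15 + s) (O(s) = 1/(s - 1/15) = 1/(-1/15 + s))
554*O(-(3 + T(0, 3))) = 554*(15/(-1 + 15*(-(3 - 4*3)))) = 554*(15/(-1 + 15*(-(3 - 12)))) = 554*(15/(-1 + 15*(-1*(-9)))) = 554*(15/(-1 + 15*9)) = 554*(15/(-1 + 135)) = 554*(15/134) = 4155/67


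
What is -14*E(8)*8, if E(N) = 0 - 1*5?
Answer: 560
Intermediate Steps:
E(N) = -5 (E(N) = 0 - 5 = -5)
-14*E(8)*8 = -14*(-5)*8 = 70*8 = 560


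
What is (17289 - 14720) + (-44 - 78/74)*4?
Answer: 88385/37 ≈ 2388.8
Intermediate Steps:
(17289 - 14720) + (-44 - 78/74)*4 = 2569 + (-44 - 78*1/74)*4 = 2569 + (-44 - 39/37)*4 = 2569 - 1667/37*4 = 2569 - 6668/37 = 88385/37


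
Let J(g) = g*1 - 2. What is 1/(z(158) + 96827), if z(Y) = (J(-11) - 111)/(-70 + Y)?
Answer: 22/2130163 ≈ 1.0328e-5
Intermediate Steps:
J(g) = -2 + g (J(g) = g - 2 = -2 + g)
z(Y) = -124/(-70 + Y) (z(Y) = ((-2 - 11) - 111)/(-70 + Y) = (-13 - 111)/(-70 + Y) = -124/(-70 + Y))
1/(z(158) + 96827) = 1/(-124/(-70 + 158) + 96827) = 1/(-124/88 + 96827) = 1/(-124*1/88 + 96827) = 1/(-31/22 + 96827) = 1/(2130163/22) = 22/2130163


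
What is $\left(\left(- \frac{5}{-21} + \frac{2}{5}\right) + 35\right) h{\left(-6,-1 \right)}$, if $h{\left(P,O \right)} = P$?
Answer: $- \frac{7484}{35} \approx -213.83$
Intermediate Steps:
$\left(\left(- \frac{5}{-21} + \frac{2}{5}\right) + 35\right) h{\left(-6,-1 \right)} = \left(\left(- \frac{5}{-21} + \frac{2}{5}\right) + 35\right) \left(-6\right) = \left(\left(\left(-5\right) \left(- \frac{1}{21}\right) + 2 \cdot \frac{1}{5}\right) + 35\right) \left(-6\right) = \left(\left(\frac{5}{21} + \frac{2}{5}\right) + 35\right) \left(-6\right) = \left(\frac{67}{105} + 35\right) \left(-6\right) = \frac{3742}{105} \left(-6\right) = - \frac{7484}{35}$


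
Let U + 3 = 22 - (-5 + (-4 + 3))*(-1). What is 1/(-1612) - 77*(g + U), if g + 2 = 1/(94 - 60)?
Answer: -23273267/27404 ≈ -849.27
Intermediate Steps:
g = -67/34 (g = -2 + 1/(94 - 60) = -2 + 1/34 = -67/34 ≈ -1.9706)
U = 13 (U = -3 + (22 - (-5 + (-4 + 3))*(-1)) = -3 + (22 - (-5 - 1)*(-1)) = -3 + (22 - (-6)*(-1)) = -3 + (22 - 1*6) = -3 + (22 - 6) = -3 + 16 = 13)
1/(-1612) - 77*(g + U) = 1/(-1612) - 77*(-67/34 + 13) = -1/1612 - 77*375/34 = -1/1612 - 28875/34 = -23273267/27404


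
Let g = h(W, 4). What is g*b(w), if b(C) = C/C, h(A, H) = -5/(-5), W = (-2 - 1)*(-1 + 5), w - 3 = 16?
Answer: 1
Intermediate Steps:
w = 19 (w = 3 + 16 = 19)
W = -12 (W = -3*4 = -12)
h(A, H) = 1 (h(A, H) = -5*(-1/5) = 1)
b(C) = 1
g = 1
g*b(w) = 1*1 = 1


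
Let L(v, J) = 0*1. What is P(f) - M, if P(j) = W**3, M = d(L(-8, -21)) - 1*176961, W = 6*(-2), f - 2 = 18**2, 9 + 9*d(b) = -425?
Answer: 1577531/9 ≈ 1.7528e+5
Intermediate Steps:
L(v, J) = 0
d(b) = -434/9 (d(b) = -1 + (1/9)*(-425) = -1 - 425/9 = -434/9)
f = 326 (f = 2 + 18**2 = 2 + 324 = 326)
W = -12
M = -1593083/9 (M = -434/9 - 1*176961 = -434/9 - 176961 = -1593083/9 ≈ -1.7701e+5)
P(j) = -1728 (P(j) = (-12)**3 = -1728)
P(f) - M = -1728 - 1*(-1593083/9) = -1728 + 1593083/9 = 1577531/9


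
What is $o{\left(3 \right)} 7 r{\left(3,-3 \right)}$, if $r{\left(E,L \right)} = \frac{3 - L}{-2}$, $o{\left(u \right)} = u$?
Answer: $-63$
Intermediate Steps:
$r{\left(E,L \right)} = - \frac{3}{2} + \frac{L}{2}$ ($r{\left(E,L \right)} = \left(3 - L\right) \left(- \frac{1}{2}\right) = - \frac{3}{2} + \frac{L}{2}$)
$o{\left(3 \right)} 7 r{\left(3,-3 \right)} = 3 \cdot 7 \left(- \frac{3}{2} + \frac{1}{2} \left(-3\right)\right) = 21 \left(- \frac{3}{2} - \frac{3}{2}\right) = 21 \left(-3\right) = -63$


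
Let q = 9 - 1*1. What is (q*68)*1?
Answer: 544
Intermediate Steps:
q = 8 (q = 9 - 1 = 8)
(q*68)*1 = (8*68)*1 = 544*1 = 544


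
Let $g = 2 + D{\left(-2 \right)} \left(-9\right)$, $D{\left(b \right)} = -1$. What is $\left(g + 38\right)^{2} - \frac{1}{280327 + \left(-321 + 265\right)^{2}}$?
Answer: $\frac{680594662}{283463} \approx 2401.0$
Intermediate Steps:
$g = 11$ ($g = 2 - -9 = 2 + 9 = 11$)
$\left(g + 38\right)^{2} - \frac{1}{280327 + \left(-321 + 265\right)^{2}} = \left(11 + 38\right)^{2} - \frac{1}{280327 + \left(-321 + 265\right)^{2}} = 49^{2} - \frac{1}{280327 + \left(-56\right)^{2}} = 2401 - \frac{1}{280327 + 3136} = 2401 - \frac{1}{283463} = \frac{680594662}{283463}$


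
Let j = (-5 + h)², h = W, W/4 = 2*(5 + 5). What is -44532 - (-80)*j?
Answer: 405468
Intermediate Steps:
W = 80 (W = 4*(2*(5 + 5)) = 4*(2*10) = 4*20 = 80)
h = 80
j = 5625 (j = (-5 + 80)² = 75² = 5625)
-44532 - (-80)*j = -44532 - (-80)*5625 = -44532 - 1*(-450000) = -44532 + 450000 = 405468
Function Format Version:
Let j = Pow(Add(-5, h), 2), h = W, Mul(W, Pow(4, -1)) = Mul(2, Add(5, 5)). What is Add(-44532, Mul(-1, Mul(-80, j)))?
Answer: 405468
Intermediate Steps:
W = 80 (W = Mul(4, Mul(2, Add(5, 5))) = Mul(4, Mul(2, 10)) = Mul(4, 20) = 80)
h = 80
j = 5625 (j = Pow(Add(-5, 80), 2) = Pow(75, 2) = 5625)
Add(-44532, Mul(-1, Mul(-80, j))) = Add(-44532, Mul(-1, Mul(-80, 5625))) = Add(-44532, Mul(-1, -450000)) = Add(-44532, 450000) = 405468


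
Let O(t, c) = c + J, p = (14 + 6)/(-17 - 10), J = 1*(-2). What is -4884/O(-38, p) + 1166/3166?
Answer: 2821489/1583 ≈ 1782.4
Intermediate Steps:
J = -2
p = -20/27 (p = 20/(-27) = 20*(-1/27) = -20/27 ≈ -0.74074)
O(t, c) = -2 + c (O(t, c) = c - 2 = -2 + c)
-4884/O(-38, p) + 1166/3166 = -4884/(-2 - 20/27) + 1166/3166 = -4884/(-74/27) + 1166*(1/3166) = -4884*(-27/74) + 583/1583 = 1782 + 583/1583 = 2821489/1583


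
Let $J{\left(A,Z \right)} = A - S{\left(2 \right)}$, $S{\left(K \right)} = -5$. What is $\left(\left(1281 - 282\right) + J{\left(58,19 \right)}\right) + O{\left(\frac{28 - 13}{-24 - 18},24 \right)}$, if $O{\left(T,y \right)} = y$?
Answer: $1086$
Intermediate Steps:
$J{\left(A,Z \right)} = 5 + A$ ($J{\left(A,Z \right)} = A - -5 = A + 5 = 5 + A$)
$\left(\left(1281 - 282\right) + J{\left(58,19 \right)}\right) + O{\left(\frac{28 - 13}{-24 - 18},24 \right)} = \left(\left(1281 - 282\right) + \left(5 + 58\right)\right) + 24 = \left(999 + 63\right) + 24 = 1062 + 24 = 1086$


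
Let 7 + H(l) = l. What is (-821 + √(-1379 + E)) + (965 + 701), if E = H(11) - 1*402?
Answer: 845 + I*√1777 ≈ 845.0 + 42.154*I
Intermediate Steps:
H(l) = -7 + l
E = -398 (E = (-7 + 11) - 1*402 = 4 - 402 = -398)
(-821 + √(-1379 + E)) + (965 + 701) = (-821 + √(-1379 - 398)) + (965 + 701) = (-821 + √(-1777)) + 1666 = (-821 + I*√1777) + 1666 = 845 + I*√1777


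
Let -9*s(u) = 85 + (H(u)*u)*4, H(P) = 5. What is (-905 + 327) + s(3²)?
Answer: -5467/9 ≈ -607.44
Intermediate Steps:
s(u) = -85/9 - 20*u/9 (s(u) = -(85 + (5*u)*4)/9 = -(85 + 20*u)/9 = -85/9 - 20*u/9)
(-905 + 327) + s(3²) = (-905 + 327) + (-85/9 - 20/9*3²) = -578 + (-85/9 - 20/9*9) = -578 + (-85/9 - 20) = -578 - 265/9 = -5467/9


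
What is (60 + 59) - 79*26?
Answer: -1935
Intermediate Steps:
(60 + 59) - 79*26 = 119 - 2054 = -1935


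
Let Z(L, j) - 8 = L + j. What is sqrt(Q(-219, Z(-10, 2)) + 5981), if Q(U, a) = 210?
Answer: sqrt(6191) ≈ 78.683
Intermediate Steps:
Z(L, j) = 8 + L + j (Z(L, j) = 8 + (L + j) = 8 + L + j)
sqrt(Q(-219, Z(-10, 2)) + 5981) = sqrt(210 + 5981) = sqrt(6191)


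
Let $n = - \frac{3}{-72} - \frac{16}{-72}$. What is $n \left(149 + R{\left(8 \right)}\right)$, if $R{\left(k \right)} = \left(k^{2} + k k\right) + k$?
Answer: $\frac{1805}{24} \approx 75.208$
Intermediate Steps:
$R{\left(k \right)} = k + 2 k^{2}$ ($R{\left(k \right)} = \left(k^{2} + k^{2}\right) + k = 2 k^{2} + k = k + 2 k^{2}$)
$n = \frac{19}{72}$ ($n = \left(-3\right) \left(- \frac{1}{72}\right) - - \frac{2}{9} = \frac{1}{24} + \frac{2}{9} = \frac{19}{72} \approx 0.26389$)
$n \left(149 + R{\left(8 \right)}\right) = \frac{19 \left(149 + 8 \left(1 + 2 \cdot 8\right)\right)}{72} = \frac{19 \left(149 + 8 \left(1 + 16\right)\right)}{72} = \frac{19 \left(149 + 8 \cdot 17\right)}{72} = \frac{19 \left(149 + 136\right)}{72} = \frac{19}{72} \cdot 285 = \frac{1805}{24}$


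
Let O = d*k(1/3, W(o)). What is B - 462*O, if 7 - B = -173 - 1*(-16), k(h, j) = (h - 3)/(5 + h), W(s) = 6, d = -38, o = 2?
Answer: -8614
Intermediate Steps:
k(h, j) = (-3 + h)/(5 + h)
B = 164 (B = 7 - (-173 - 1*(-16)) = 7 - (-173 + 16) = 7 - 1*(-157) = 7 + 157 = 164)
O = 19 (O = -38*(-3 + 1/3)/(5 + 1/3) = -38*(-8)/(16/3*3) = -57*(-8)/(8*3) = -38*(-1/2) = 19)
B - 462*O = 164 - 462*19 = 164 - 8778 = -8614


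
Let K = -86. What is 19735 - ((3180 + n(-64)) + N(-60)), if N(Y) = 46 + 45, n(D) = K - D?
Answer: 16486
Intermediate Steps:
n(D) = -86 - D
N(Y) = 91
19735 - ((3180 + n(-64)) + N(-60)) = 19735 - ((3180 + (-86 - 1*(-64))) + 91) = 19735 - ((3180 + (-86 + 64)) + 91) = 19735 - ((3180 - 22) + 91) = 19735 - (3158 + 91) = 19735 - 1*3249 = 19735 - 3249 = 16486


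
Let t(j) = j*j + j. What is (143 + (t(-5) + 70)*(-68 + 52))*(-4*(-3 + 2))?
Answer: -5188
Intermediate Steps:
t(j) = j + j**2 (t(j) = j**2 + j = j + j**2)
(143 + (t(-5) + 70)*(-68 + 52))*(-4*(-3 + 2)) = (143 + (-5*(1 - 5) + 70)*(-68 + 52))*(-4*(-3 + 2)) = (143 + (-5*(-4) + 70)*(-16))*(-4*(-1)) = (143 + (20 + 70)*(-16))*4 = (143 + 90*(-16))*4 = (143 - 1440)*4 = -1297*4 = -5188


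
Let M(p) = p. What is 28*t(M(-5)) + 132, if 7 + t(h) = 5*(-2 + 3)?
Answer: 76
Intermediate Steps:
t(h) = -2 (t(h) = -7 + 5*(-2 + 3) = -7 + 5*1 = -7 + 5 = -2)
28*t(M(-5)) + 132 = 28*(-2) + 132 = -56 + 132 = 76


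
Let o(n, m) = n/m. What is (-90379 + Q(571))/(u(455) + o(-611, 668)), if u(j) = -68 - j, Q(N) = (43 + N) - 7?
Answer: 59967696/349975 ≈ 171.35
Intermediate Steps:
Q(N) = 36 + N
(-90379 + Q(571))/(u(455) + o(-611, 668)) = (-90379 + (36 + 571))/((-68 - 1*455) - 611/668) = (-90379 + 607)/((-68 - 455) - 611*1/668) = -89772/(-523 - 611/668) = -89772/(-349975/668) = -89772*(-668/349975) = 59967696/349975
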